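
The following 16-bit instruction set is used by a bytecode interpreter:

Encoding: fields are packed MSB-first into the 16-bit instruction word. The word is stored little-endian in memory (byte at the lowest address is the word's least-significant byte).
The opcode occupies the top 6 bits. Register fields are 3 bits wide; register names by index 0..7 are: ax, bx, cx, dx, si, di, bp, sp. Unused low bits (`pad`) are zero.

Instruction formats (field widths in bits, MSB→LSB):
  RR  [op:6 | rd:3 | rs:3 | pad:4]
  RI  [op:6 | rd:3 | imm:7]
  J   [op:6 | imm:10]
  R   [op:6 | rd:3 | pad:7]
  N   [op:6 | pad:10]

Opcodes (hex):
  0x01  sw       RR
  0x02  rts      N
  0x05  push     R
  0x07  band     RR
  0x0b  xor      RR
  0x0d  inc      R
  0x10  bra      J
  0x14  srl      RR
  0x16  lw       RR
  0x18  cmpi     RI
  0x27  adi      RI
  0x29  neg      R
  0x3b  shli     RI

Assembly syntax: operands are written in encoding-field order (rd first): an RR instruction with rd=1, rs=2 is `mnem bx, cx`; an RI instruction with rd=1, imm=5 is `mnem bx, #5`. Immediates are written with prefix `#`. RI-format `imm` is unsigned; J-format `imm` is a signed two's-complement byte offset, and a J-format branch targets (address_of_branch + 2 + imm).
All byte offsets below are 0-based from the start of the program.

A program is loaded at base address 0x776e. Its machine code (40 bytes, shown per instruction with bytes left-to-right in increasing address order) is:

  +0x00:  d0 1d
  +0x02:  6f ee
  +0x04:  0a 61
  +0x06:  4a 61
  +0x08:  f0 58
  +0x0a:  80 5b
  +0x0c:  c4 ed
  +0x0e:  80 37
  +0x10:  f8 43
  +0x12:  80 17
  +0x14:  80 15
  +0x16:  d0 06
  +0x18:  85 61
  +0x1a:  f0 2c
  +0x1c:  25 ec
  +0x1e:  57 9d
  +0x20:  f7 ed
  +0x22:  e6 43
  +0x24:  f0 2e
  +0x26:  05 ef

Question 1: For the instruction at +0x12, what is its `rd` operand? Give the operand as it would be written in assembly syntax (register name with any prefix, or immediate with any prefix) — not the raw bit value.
off 0x12: read 80 17 as little → 0x1780
  op=0x1780>>10=0x5 ⇒ push (R)
  [9:7] rd=7 = sp

sp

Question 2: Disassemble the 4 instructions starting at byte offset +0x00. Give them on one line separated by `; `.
[00] d0 1d → 0x1dd0
  opcode bits[15:10]=0x7: band/RR
  rd: (w>>7)&0x7=0x3 → dx
  rs: (w>>4)&0x7=0x5 → di
[02] 6f ee → 0xee6f
  opcode bits[15:10]=0x3b: shli/RI
  rd: (w>>7)&0x7=0x4 → si
  imm: (w>>0)&0x7f=0x6f → #111
[04] 0a 61 → 0x610a
  opcode bits[15:10]=0x18: cmpi/RI
  rd: (w>>7)&0x7=0x2 → cx
  imm: (w>>0)&0x7f=0xa → #10
[06] 4a 61 → 0x614a
  opcode bits[15:10]=0x18: cmpi/RI
  rd: (w>>7)&0x7=0x2 → cx
  imm: (w>>0)&0x7f=0x4a → #74

band dx, di; shli si, #111; cmpi cx, #10; cmpi cx, #74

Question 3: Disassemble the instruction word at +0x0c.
@+0c  little-endian(c4 ed) = 0xedc4
  top 6b → 0x3b → shli [RI]
  [9:7] rd=3 = dx
  [6:0] imm=68 = #68

shli dx, #68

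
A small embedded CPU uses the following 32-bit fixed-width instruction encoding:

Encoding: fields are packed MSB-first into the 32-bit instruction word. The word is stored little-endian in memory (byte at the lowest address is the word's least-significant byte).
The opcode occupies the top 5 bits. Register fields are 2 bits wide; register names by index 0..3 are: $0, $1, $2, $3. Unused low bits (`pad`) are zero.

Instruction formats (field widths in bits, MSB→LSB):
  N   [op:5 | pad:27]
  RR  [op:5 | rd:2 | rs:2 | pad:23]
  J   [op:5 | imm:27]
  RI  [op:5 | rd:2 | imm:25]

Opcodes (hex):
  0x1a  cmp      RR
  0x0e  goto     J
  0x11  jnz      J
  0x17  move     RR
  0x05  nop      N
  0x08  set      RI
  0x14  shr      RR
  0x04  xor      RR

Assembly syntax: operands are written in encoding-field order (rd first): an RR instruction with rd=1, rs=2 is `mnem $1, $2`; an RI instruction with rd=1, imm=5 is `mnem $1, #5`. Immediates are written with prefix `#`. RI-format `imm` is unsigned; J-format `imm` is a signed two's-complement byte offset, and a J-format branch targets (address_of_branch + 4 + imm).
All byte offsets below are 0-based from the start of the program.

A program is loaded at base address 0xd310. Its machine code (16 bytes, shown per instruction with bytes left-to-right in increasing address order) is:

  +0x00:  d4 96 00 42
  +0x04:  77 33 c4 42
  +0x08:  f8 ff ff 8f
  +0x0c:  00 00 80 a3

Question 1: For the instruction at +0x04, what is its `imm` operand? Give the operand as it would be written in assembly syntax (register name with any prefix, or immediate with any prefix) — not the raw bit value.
#12858231

[04] 77 33 c4 42 → 0x42c43377
  op=0x42c43377>>27=0x8 ⇒ set (RI)
  rd: (w>>25)&0x3=0x1 → $1
  imm: (w>>0)&0x1ffffff=0xc43377 → #12858231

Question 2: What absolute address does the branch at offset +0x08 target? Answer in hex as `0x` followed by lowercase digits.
0xd314

@+08  little-endian(f8 ff ff 8f) = 0x8ffffff8
  top 5b → 0x11 → jnz [J]
  imm: (w>>0)&0x7ffffff=0x7fffff8 (s27→-8) → #-8
  target = base 0xd310 + off 0x08 + 4 + imm -8 = 0xd314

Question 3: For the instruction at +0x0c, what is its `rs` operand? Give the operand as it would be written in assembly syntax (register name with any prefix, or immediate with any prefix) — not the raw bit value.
$3

@+0c  little-endian(00 00 80 a3) = 0xa3800000
  top 5b → 0x14 → shr [RR]
  rd: (w>>25)&0x3=0x1 → $1
  rs: (w>>23)&0x3=0x3 → $3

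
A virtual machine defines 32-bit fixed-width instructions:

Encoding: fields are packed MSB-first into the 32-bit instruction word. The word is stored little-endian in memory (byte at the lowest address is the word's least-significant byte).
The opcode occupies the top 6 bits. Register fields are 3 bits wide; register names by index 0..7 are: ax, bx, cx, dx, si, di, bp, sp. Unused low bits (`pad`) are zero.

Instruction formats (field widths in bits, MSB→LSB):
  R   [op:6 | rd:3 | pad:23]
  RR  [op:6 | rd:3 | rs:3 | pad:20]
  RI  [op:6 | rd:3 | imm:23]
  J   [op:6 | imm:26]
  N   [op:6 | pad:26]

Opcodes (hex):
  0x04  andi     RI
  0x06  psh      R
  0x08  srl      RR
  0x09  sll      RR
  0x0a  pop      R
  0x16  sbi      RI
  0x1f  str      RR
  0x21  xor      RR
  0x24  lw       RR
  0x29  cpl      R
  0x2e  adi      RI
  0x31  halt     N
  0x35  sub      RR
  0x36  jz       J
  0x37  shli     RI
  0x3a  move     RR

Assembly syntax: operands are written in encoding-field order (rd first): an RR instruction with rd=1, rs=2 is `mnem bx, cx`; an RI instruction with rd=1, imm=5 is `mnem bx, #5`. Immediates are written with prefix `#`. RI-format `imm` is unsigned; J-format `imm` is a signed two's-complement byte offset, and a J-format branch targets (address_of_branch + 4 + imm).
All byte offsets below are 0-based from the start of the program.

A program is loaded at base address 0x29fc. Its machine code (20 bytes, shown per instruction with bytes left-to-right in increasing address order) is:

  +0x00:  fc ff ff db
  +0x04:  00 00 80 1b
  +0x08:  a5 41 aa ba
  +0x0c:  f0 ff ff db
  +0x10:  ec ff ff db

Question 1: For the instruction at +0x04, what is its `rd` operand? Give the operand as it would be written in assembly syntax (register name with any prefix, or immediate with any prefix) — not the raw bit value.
sp

[04] 00 00 80 1b → 0x1b800000
  opcode bits[31:26]=0x6: psh/R
  [25:23] rd=7 = sp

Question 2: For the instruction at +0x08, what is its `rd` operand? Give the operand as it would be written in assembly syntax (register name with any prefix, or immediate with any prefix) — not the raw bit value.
@+08  little-endian(a5 41 aa ba) = 0xbaaa41a5
  top 6b → 0x2e → adi [RI]
  rd@[25:23]=0x5 ⇒ di
  imm@[22:0]=0x2a41a5 ⇒ #2769317

di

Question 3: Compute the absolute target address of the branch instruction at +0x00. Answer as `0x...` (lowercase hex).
+0x00: fc ff ff db ⇒ word 0xdbfffffc (little)
  opcode bits[31:26]=0x36: jz/J
  imm@[25:0]=0x3fffffc (s26→-4) ⇒ #-4
  target = base 0x29fc + off 0x00 + 4 + imm -4 = 0x29fc

0x29fc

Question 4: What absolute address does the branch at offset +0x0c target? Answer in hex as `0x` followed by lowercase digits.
0x29fc

off 0x0c: read f0 ff ff db as little → 0xdbfffff0
  opcode bits[31:26]=0x36: jz/J
  imm@[25:0]=0x3fffff0 (s26→-16) ⇒ #-16
  target = base 0x29fc + off 0x0c + 4 + imm -16 = 0x29fc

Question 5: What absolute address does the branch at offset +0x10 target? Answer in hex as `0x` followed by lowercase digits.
@+10  little-endian(ec ff ff db) = 0xdbffffec
  top 6b → 0x36 → jz [J]
  [25:0] imm=67108844 (s26→-20) = #-20
  target = base 0x29fc + off 0x10 + 4 + imm -20 = 0x29fc

0x29fc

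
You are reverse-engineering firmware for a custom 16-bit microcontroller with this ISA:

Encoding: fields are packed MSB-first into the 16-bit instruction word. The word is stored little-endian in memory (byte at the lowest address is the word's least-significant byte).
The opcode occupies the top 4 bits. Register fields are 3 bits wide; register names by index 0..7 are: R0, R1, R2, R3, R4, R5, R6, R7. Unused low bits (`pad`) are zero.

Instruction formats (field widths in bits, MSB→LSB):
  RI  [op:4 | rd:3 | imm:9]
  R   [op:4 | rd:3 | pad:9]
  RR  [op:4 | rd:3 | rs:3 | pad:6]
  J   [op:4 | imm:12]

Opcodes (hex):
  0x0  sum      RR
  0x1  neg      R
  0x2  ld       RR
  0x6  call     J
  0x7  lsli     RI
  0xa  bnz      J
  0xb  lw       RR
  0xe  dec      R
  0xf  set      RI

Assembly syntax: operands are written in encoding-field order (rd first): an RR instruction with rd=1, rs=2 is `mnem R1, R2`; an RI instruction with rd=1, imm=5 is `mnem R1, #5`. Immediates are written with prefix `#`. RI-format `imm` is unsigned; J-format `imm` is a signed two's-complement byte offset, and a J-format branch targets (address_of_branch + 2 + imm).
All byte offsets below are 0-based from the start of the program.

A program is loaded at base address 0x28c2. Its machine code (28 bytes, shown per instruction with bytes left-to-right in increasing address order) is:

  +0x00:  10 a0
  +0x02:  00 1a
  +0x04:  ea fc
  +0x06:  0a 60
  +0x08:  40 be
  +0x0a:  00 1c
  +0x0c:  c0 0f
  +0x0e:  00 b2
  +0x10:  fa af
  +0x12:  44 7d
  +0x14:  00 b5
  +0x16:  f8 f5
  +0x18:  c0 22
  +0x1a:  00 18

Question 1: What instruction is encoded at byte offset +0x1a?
off 0x1a: read 00 18 as little → 0x1800
  op=0x1800>>12=0x1 ⇒ neg (R)
  rd: (w>>9)&0x7=0x4 → R4

neg R4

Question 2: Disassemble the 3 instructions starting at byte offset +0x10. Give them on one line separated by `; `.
bnz #-6; lsli R6, #324; lw R2, R4

off 0x10: read fa af as little → 0xaffa
  top 4b → 0xa → bnz [J]
  imm: (w>>0)&0xfff=0xffa (s12→-6) → #-6
off 0x12: read 44 7d as little → 0x7d44
  top 4b → 0x7 → lsli [RI]
  rd: (w>>9)&0x7=0x6 → R6
  imm: (w>>0)&0x1ff=0x144 → #324
off 0x14: read 00 b5 as little → 0xb500
  top 4b → 0xb → lw [RR]
  rd: (w>>9)&0x7=0x2 → R2
  rs: (w>>6)&0x7=0x4 → R4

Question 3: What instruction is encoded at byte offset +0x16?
+0x16: f8 f5 ⇒ word 0xf5f8 (little)
  op=0xf5f8>>12=0xf ⇒ set (RI)
  rd@[11:9]=0x2 ⇒ R2
  imm@[8:0]=0x1f8 ⇒ #504

set R2, #504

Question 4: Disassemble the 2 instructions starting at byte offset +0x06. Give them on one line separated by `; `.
call #10; lw R7, R1

+0x06: 0a 60 ⇒ word 0x600a (little)
  op=0x600a>>12=0x6 ⇒ call (J)
  imm: (w>>0)&0xfff=0xa → #10
+0x08: 40 be ⇒ word 0xbe40 (little)
  op=0xbe40>>12=0xb ⇒ lw (RR)
  rd: (w>>9)&0x7=0x7 → R7
  rs: (w>>6)&0x7=0x1 → R1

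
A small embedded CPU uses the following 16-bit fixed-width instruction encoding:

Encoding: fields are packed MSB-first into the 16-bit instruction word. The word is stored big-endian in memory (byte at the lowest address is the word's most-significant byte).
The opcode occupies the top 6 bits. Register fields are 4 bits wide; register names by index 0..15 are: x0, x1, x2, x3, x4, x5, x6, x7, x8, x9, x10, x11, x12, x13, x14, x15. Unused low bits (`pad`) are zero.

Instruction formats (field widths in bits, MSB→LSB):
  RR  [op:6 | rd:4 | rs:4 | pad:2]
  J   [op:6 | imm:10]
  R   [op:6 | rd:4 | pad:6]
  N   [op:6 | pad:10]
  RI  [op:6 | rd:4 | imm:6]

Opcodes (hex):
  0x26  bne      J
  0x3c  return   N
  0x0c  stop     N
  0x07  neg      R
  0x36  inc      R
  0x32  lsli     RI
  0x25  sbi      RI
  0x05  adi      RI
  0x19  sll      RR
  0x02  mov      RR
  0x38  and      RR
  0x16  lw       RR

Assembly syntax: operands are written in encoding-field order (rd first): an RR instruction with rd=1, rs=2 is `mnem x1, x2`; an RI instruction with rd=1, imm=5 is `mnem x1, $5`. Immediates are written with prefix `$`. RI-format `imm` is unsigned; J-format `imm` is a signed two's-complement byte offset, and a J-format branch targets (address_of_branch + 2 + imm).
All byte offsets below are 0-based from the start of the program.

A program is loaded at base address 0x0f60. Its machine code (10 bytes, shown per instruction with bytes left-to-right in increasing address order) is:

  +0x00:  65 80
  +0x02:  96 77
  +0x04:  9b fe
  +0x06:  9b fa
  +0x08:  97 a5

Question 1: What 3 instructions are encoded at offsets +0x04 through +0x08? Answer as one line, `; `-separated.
bne $-2; bne $-6; sbi x14, $37

+0x04: 9b fe ⇒ word 0x9bfe (big)
  opcode bits[15:10]=0x26: bne/J
  [9:0] imm=1022 (s10→-2) = $-2
+0x06: 9b fa ⇒ word 0x9bfa (big)
  opcode bits[15:10]=0x26: bne/J
  [9:0] imm=1018 (s10→-6) = $-6
+0x08: 97 a5 ⇒ word 0x97a5 (big)
  opcode bits[15:10]=0x25: sbi/RI
  [9:6] rd=14 = x14
  [5:0] imm=37 = $37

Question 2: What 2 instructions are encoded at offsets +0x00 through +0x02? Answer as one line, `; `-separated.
sll x6, x0; sbi x9, $55

[00] 65 80 → 0x6580
  opcode bits[15:10]=0x19: sll/RR
  [9:6] rd=6 = x6
  [5:2] rs=0 = x0
[02] 96 77 → 0x9677
  opcode bits[15:10]=0x25: sbi/RI
  [9:6] rd=9 = x9
  [5:0] imm=55 = $55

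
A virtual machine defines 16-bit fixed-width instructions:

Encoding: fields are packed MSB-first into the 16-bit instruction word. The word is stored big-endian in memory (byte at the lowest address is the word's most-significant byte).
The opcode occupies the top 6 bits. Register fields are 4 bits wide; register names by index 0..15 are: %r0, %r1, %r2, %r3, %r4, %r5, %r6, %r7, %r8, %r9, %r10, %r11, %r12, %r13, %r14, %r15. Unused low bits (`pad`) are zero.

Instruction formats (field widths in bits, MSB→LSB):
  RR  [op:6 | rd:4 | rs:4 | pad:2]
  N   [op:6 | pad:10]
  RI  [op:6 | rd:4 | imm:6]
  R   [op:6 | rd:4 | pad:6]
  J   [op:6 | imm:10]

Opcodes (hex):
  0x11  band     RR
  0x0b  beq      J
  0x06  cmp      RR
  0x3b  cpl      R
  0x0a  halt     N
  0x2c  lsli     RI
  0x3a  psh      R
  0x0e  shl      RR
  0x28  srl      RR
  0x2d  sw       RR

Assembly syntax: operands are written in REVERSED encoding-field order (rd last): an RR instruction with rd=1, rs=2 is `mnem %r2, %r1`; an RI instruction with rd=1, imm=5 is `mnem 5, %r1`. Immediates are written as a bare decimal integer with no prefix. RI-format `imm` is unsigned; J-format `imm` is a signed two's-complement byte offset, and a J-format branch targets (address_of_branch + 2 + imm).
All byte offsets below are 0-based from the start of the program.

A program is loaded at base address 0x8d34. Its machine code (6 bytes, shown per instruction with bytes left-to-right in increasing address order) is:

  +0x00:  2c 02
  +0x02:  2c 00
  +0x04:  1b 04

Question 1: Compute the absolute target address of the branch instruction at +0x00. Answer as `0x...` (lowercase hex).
[00] 2c 02 → 0x2c02
  top 6b → 0xb → beq [J]
  imm: (w>>0)&0x3ff=0x2 → 2
  target = base 0x8d34 + off 0x00 + 2 + imm 2 = 0x8d38

0x8d38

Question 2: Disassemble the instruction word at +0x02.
@+02  big-endian(2c 00) = 0x2c00
  top 6b → 0xb → beq [J]
  imm@[9:0]=0x0 ⇒ 0

beq 0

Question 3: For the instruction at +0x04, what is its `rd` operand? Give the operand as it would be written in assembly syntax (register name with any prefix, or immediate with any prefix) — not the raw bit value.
%r12

@+04  big-endian(1b 04) = 0x1b04
  op=0x1b04>>10=0x6 ⇒ cmp (RR)
  rd@[9:6]=0xc ⇒ %r12
  rs@[5:2]=0x1 ⇒ %r1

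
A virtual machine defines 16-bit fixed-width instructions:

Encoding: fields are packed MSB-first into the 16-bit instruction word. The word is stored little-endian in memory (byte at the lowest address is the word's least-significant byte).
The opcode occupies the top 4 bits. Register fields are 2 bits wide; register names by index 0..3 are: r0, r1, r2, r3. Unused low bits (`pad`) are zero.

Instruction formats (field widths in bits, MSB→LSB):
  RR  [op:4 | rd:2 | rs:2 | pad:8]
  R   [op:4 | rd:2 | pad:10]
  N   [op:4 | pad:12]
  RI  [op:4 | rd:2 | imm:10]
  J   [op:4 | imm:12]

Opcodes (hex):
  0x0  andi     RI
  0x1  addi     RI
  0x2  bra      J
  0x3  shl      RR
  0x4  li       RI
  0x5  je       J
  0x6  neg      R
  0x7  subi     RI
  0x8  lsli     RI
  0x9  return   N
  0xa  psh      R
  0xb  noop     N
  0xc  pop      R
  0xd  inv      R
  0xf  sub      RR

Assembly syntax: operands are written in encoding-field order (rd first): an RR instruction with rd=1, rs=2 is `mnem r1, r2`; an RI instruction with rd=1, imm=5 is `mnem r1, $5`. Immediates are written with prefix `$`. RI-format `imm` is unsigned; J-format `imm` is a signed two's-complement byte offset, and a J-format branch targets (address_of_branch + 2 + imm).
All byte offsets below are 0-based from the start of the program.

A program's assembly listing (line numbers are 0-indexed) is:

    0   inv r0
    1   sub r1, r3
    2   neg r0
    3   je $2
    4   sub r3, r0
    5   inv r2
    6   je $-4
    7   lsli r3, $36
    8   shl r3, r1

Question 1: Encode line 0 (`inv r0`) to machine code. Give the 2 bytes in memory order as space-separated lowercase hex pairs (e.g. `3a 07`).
00 d0

line 0 (inv): pack op=0xd:4|rd=0:2|pad=0:10 = 0xd000; little→ 00 d0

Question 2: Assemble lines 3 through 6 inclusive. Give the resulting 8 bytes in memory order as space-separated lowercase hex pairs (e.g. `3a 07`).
3. je fields op=0x5:4|imm=2:12 → word 5002h → 02 50
4. sub fields op=0xf:4|rd=3:2|rs=0:2|pad=0:8 → word fc00h → 00 fc
5. inv fields op=0xd:4|rd=2:2|pad=0:10 → word d800h → 00 d8
6. je fields op=0x5:4|imm=-4:12 → word 5ffch → fc 5f

02 50 00 fc 00 d8 fc 5f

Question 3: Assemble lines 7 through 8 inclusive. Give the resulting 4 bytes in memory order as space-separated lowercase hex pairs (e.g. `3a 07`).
line 7 (lsli): pack op=0x8:4|rd=3:2|imm=36:10 = 0x8c24; little→ 24 8c
line 8 (shl): pack op=0x3:4|rd=3:2|rs=1:2|pad=0:8 = 0x3d00; little→ 00 3d

24 8c 00 3d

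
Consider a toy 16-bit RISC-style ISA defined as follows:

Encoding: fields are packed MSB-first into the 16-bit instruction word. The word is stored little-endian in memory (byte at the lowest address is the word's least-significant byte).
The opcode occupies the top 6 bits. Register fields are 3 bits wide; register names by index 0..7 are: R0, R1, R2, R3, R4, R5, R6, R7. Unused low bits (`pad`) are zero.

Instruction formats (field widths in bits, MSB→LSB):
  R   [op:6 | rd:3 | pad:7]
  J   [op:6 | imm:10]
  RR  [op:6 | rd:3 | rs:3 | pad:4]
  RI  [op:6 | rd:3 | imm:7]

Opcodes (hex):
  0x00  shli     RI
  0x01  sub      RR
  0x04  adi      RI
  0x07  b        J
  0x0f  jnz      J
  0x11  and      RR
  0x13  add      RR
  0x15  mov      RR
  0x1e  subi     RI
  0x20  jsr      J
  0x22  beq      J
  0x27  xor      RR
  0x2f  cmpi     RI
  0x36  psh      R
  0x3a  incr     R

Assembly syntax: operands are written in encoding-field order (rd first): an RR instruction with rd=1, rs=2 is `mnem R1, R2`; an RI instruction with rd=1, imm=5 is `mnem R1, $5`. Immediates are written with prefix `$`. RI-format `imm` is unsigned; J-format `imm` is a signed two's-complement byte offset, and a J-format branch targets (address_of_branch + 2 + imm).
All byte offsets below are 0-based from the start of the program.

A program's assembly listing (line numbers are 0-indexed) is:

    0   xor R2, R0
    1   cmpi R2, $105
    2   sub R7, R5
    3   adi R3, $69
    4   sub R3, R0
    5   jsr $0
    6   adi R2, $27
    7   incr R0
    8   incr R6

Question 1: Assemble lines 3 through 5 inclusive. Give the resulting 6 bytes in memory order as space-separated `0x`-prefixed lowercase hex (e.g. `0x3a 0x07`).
line 3 (adi): pack op=0x4:6|rd=3:3|imm=69:7 = 0x11c5; little→ c5 11
line 4 (sub): pack op=0x1:6|rd=3:3|rs=0:3|pad=0:4 = 0x0580; little→ 80 05
line 5 (jsr): pack op=0x20:6|imm=0:10 = 0x8000; little→ 00 80

0xc5 0x11 0x80 0x05 0x00 0x80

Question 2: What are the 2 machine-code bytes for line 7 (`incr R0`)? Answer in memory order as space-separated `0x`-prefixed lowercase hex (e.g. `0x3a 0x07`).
0x00 0xe8

line 7 (incr): pack op=0x3a:6|rd=0:3|pad=0:7 = 0xe800; little→ 00 e8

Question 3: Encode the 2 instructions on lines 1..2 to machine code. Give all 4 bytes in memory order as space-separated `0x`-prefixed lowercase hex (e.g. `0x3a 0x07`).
0x69 0xbd 0xd0 0x07

L1: cmpi op=0x2f:6|rd=2:3|imm=105:7 ⇒ 0xbd69 ⇒ little 69 bd
L2: sub op=0x1:6|rd=7:3|rs=5:3|pad=0:4 ⇒ 0x07d0 ⇒ little d0 07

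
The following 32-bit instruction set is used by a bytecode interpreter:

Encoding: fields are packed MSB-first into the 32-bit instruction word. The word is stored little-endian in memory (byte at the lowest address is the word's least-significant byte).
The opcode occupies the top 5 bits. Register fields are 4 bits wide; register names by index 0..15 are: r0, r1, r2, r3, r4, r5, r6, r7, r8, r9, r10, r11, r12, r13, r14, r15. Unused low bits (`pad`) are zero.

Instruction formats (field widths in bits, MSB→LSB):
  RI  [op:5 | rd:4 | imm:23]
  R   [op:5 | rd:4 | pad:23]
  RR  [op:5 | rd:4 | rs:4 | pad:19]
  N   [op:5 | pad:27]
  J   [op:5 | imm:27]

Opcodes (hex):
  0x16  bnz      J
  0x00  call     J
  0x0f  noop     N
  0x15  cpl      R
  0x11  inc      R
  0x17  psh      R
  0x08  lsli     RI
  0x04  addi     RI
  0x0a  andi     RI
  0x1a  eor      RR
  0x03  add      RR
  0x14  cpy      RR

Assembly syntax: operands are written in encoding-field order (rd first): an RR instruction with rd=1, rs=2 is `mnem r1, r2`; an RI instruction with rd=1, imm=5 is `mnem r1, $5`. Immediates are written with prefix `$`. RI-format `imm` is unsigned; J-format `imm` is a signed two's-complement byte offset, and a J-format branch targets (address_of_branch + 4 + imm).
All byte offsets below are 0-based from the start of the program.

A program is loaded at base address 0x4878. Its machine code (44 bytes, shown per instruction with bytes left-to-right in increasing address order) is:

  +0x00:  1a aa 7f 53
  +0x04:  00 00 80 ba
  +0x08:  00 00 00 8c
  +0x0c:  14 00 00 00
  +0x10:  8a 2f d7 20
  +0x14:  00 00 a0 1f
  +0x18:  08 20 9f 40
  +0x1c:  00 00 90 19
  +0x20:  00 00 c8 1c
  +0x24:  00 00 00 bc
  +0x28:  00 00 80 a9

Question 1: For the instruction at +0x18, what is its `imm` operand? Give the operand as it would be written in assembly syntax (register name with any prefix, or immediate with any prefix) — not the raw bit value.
off 0x18: read 08 20 9f 40 as little → 0x409f2008
  top 5b → 0x8 → lsli [RI]
  [26:23] rd=1 = r1
  [22:0] imm=2039816 = $2039816

$2039816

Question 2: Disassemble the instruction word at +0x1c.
off 0x1c: read 00 00 90 19 as little → 0x19900000
  op=0x19900000>>27=0x3 ⇒ add (RR)
  [26:23] rd=3 = r3
  [22:19] rs=2 = r2

add r3, r2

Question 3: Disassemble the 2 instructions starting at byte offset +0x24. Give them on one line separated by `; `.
off 0x24: read 00 00 00 bc as little → 0xbc000000
  top 5b → 0x17 → psh [R]
  [26:23] rd=8 = r8
off 0x28: read 00 00 80 a9 as little → 0xa9800000
  top 5b → 0x15 → cpl [R]
  [26:23] rd=3 = r3

psh r8; cpl r3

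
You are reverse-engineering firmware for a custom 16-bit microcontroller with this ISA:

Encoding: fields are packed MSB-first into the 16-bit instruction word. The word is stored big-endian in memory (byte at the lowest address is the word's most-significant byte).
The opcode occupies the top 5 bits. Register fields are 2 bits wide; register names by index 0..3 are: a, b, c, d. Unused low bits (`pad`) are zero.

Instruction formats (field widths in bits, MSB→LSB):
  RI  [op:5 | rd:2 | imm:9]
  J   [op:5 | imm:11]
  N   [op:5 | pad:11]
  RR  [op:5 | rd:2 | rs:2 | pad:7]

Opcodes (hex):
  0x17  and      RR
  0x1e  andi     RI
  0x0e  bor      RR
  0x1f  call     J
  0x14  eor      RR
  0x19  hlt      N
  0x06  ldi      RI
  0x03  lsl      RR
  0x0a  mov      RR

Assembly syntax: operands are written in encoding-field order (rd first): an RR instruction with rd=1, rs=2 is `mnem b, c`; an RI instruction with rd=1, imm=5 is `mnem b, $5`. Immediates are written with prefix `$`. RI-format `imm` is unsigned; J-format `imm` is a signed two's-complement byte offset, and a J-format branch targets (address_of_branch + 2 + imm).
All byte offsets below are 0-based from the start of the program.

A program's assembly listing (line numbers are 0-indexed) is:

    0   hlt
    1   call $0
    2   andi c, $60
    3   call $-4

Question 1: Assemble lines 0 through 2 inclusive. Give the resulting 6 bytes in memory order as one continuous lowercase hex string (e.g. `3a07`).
c800f800f43c

L0: hlt op=0x19:5|pad=0:11 ⇒ 0xc800 ⇒ big c8 00
L1: call op=0x1f:5|imm=0:11 ⇒ 0xf800 ⇒ big f8 00
L2: andi op=0x1e:5|rd=2:2|imm=60:9 ⇒ 0xf43c ⇒ big f4 3c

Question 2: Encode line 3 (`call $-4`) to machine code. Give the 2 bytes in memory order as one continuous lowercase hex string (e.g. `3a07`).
line 3 (call): pack op=0x1f:5|imm=-4:11 = 0xfffc; big→ ff fc

fffc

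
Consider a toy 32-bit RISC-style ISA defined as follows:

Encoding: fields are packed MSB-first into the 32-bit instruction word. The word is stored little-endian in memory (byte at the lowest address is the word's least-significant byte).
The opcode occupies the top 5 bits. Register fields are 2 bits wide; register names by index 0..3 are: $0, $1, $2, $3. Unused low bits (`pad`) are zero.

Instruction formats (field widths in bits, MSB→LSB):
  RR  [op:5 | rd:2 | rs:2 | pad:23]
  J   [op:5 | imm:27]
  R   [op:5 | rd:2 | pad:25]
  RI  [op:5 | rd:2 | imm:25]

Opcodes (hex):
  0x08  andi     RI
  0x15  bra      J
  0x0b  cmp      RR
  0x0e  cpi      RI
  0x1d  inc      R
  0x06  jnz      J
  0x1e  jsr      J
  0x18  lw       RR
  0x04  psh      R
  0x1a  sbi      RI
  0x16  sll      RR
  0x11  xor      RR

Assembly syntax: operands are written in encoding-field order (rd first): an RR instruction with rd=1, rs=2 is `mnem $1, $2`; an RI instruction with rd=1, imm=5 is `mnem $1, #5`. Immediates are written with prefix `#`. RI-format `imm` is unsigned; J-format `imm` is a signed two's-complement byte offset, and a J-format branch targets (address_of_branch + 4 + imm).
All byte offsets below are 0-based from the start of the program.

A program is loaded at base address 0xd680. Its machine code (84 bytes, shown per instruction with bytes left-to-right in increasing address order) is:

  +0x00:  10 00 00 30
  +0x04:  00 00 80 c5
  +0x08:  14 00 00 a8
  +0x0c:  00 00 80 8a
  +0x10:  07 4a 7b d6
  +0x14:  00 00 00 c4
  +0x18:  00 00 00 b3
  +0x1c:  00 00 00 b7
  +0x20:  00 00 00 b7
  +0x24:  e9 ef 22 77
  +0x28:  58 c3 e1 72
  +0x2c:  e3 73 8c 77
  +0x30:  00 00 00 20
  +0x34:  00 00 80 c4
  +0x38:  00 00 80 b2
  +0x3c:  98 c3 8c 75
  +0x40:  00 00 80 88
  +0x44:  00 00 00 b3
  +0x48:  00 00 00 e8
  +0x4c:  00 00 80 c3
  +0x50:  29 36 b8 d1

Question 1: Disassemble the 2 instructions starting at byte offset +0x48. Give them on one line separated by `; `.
@+48  little-endian(00 00 00 e8) = 0xe8000000
  opcode bits[31:27]=0x1d: inc/R
  rd: (w>>25)&0x3=0x0 → $0
@+4c  little-endian(00 00 80 c3) = 0xc3800000
  opcode bits[31:27]=0x18: lw/RR
  rd: (w>>25)&0x3=0x1 → $1
  rs: (w>>23)&0x3=0x3 → $3

inc $0; lw $1, $3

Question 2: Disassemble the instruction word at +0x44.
sll $1, $2

[44] 00 00 00 b3 → 0xb3000000
  top 5b → 0x16 → sll [RR]
  rd@[26:25]=0x1 ⇒ $1
  rs@[24:23]=0x2 ⇒ $2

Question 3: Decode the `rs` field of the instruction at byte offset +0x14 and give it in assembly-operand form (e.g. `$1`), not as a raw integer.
off 0x14: read 00 00 00 c4 as little → 0xc4000000
  op=0xc4000000>>27=0x18 ⇒ lw (RR)
  rd@[26:25]=0x2 ⇒ $2
  rs@[24:23]=0x0 ⇒ $0

$0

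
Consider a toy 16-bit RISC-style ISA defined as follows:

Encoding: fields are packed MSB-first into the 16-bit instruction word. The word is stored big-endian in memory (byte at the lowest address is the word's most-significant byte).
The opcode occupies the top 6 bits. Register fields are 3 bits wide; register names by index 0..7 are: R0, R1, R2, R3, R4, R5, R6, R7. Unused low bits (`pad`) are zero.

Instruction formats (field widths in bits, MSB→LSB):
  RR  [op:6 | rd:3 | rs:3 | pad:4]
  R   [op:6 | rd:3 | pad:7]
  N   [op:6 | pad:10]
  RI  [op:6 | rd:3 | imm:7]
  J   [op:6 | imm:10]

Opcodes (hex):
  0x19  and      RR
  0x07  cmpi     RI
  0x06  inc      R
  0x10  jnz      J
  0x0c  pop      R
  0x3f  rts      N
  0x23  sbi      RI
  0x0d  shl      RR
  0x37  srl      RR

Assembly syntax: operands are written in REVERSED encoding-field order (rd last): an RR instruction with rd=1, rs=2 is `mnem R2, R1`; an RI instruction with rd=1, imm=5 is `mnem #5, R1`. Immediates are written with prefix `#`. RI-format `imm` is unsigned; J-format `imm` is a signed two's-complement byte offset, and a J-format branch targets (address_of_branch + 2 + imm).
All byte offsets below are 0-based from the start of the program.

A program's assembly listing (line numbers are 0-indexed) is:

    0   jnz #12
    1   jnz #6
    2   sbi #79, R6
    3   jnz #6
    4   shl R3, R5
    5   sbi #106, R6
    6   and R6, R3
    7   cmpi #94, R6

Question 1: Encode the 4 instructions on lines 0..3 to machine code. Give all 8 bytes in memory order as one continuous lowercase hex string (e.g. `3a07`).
400c40068f4f4006

0. jnz fields op=0x10:6|imm=12:10 → word 400ch → 40 0c
1. jnz fields op=0x10:6|imm=6:10 → word 4006h → 40 06
2. sbi fields op=0x23:6|rd=6:3|imm=79:7 → word 8f4fh → 8f 4f
3. jnz fields op=0x10:6|imm=6:10 → word 4006h → 40 06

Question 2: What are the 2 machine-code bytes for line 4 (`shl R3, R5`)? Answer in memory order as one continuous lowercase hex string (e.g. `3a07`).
4. shl fields op=0xd:6|rd=5:3|rs=3:3|pad=0:4 → word 36b0h → 36 b0

36b0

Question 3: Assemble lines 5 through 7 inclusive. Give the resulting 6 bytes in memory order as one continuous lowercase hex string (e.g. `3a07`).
8f6a65e01f5e

L5: sbi op=0x23:6|rd=6:3|imm=106:7 ⇒ 0x8f6a ⇒ big 8f 6a
L6: and op=0x19:6|rd=3:3|rs=6:3|pad=0:4 ⇒ 0x65e0 ⇒ big 65 e0
L7: cmpi op=0x7:6|rd=6:3|imm=94:7 ⇒ 0x1f5e ⇒ big 1f 5e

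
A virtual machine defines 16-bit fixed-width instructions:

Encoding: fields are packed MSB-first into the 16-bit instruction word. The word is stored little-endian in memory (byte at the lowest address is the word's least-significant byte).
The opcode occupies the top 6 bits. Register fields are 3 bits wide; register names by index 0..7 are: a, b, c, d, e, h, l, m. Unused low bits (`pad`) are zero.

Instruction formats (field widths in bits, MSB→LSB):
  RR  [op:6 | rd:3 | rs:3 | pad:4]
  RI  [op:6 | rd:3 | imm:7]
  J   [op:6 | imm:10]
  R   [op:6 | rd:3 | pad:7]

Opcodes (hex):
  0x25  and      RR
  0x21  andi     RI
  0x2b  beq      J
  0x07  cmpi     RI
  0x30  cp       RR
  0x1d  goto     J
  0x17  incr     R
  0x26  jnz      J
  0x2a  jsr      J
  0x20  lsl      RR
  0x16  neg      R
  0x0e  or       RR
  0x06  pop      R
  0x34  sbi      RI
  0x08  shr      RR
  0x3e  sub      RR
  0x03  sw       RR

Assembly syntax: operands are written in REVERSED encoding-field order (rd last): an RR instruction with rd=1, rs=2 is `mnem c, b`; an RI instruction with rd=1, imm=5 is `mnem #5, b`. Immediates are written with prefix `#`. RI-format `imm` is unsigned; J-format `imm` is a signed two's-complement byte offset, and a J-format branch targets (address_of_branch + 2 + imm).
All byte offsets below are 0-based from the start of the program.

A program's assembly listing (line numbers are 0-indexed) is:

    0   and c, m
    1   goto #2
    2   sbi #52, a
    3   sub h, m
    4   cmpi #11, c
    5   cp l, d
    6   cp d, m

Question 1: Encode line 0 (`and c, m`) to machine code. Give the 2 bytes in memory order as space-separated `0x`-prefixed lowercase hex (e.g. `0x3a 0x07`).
line 0 (and): pack op=0x25:6|rd=7:3|rs=2:3|pad=0:4 = 0x97a0; little→ a0 97

0xa0 0x97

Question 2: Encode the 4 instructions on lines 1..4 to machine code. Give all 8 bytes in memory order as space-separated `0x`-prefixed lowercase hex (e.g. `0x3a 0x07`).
0x02 0x74 0x34 0xd0 0xd0 0xfb 0x0b 0x1d

L1: goto op=0x1d:6|imm=2:10 ⇒ 0x7402 ⇒ little 02 74
L2: sbi op=0x34:6|rd=0:3|imm=52:7 ⇒ 0xd034 ⇒ little 34 d0
L3: sub op=0x3e:6|rd=7:3|rs=5:3|pad=0:4 ⇒ 0xfbd0 ⇒ little d0 fb
L4: cmpi op=0x7:6|rd=2:3|imm=11:7 ⇒ 0x1d0b ⇒ little 0b 1d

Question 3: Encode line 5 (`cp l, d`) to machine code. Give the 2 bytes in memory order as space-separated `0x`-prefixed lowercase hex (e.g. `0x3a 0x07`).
0xe0 0xc1

5. cp fields op=0x30:6|rd=3:3|rs=6:3|pad=0:4 → word c1e0h → e0 c1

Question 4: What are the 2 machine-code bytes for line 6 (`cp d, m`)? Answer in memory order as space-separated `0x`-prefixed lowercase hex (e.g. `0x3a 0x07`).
L6: cp op=0x30:6|rd=7:3|rs=3:3|pad=0:4 ⇒ 0xc3b0 ⇒ little b0 c3

0xb0 0xc3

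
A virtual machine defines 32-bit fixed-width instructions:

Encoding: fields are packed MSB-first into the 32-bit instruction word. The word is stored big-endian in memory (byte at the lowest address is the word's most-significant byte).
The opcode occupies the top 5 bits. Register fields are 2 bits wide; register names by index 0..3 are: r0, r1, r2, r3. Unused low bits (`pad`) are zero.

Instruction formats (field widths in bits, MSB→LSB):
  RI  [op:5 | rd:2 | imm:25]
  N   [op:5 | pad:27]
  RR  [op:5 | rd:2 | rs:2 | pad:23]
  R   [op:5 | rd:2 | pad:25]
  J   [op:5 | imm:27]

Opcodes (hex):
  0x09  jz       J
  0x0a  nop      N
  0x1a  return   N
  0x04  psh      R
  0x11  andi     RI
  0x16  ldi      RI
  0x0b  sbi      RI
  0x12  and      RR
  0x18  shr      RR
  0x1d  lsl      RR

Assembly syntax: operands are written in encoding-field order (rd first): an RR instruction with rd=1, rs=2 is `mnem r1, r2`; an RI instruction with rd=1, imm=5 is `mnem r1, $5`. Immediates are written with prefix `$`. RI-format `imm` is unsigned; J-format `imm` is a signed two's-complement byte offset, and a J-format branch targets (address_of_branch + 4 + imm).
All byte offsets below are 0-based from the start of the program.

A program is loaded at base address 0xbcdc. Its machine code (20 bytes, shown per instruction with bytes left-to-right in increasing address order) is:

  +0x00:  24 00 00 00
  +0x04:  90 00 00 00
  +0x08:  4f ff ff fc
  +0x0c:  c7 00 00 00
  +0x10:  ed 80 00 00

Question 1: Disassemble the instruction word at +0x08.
jz $-4

@+08  big-endian(4f ff ff fc) = 0x4ffffffc
  opcode bits[31:27]=0x9: jz/J
  imm@[26:0]=0x7fffffc (s27→-4) ⇒ $-4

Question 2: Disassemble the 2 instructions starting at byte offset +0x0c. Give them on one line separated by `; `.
off 0x0c: read c7 00 00 00 as big → 0xc7000000
  op=0xc7000000>>27=0x18 ⇒ shr (RR)
  rd@[26:25]=0x3 ⇒ r3
  rs@[24:23]=0x2 ⇒ r2
off 0x10: read ed 80 00 00 as big → 0xed800000
  op=0xed800000>>27=0x1d ⇒ lsl (RR)
  rd@[26:25]=0x2 ⇒ r2
  rs@[24:23]=0x3 ⇒ r3

shr r3, r2; lsl r2, r3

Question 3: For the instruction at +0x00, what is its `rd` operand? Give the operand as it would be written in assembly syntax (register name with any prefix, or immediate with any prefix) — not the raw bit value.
[00] 24 00 00 00 → 0x24000000
  op=0x24000000>>27=0x4 ⇒ psh (R)
  rd: (w>>25)&0x3=0x2 → r2

r2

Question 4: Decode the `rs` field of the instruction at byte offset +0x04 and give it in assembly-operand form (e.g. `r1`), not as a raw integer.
r0

[04] 90 00 00 00 → 0x90000000
  op=0x90000000>>27=0x12 ⇒ and (RR)
  rd@[26:25]=0x0 ⇒ r0
  rs@[24:23]=0x0 ⇒ r0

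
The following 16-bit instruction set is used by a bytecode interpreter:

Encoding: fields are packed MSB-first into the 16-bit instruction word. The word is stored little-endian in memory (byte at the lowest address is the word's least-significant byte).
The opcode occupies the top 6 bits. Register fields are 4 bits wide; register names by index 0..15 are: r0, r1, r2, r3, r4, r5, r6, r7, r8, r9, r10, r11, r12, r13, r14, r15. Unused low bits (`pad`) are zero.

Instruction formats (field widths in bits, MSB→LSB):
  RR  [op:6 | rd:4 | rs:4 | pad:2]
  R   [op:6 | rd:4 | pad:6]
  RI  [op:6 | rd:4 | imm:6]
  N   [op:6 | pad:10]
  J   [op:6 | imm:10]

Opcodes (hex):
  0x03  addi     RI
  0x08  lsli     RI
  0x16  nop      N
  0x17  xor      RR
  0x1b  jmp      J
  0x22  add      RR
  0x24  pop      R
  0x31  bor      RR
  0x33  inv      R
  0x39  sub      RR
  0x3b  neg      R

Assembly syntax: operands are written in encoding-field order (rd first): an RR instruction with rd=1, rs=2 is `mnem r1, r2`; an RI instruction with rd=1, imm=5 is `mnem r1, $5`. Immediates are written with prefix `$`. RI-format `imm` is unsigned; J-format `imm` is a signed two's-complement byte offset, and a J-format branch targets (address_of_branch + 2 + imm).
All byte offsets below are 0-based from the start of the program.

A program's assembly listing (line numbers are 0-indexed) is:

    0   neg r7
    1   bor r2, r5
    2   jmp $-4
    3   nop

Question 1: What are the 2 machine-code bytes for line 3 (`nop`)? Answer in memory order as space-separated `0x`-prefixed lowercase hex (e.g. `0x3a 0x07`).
L3: nop op=0x16:6|pad=0:10 ⇒ 0x5800 ⇒ little 00 58

0x00 0x58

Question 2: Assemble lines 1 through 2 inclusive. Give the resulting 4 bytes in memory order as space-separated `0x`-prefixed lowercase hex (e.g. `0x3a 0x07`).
0x94 0xc4 0xfc 0x6f

1. bor fields op=0x31:6|rd=2:4|rs=5:4|pad=0:2 → word c494h → 94 c4
2. jmp fields op=0x1b:6|imm=-4:10 → word 6ffch → fc 6f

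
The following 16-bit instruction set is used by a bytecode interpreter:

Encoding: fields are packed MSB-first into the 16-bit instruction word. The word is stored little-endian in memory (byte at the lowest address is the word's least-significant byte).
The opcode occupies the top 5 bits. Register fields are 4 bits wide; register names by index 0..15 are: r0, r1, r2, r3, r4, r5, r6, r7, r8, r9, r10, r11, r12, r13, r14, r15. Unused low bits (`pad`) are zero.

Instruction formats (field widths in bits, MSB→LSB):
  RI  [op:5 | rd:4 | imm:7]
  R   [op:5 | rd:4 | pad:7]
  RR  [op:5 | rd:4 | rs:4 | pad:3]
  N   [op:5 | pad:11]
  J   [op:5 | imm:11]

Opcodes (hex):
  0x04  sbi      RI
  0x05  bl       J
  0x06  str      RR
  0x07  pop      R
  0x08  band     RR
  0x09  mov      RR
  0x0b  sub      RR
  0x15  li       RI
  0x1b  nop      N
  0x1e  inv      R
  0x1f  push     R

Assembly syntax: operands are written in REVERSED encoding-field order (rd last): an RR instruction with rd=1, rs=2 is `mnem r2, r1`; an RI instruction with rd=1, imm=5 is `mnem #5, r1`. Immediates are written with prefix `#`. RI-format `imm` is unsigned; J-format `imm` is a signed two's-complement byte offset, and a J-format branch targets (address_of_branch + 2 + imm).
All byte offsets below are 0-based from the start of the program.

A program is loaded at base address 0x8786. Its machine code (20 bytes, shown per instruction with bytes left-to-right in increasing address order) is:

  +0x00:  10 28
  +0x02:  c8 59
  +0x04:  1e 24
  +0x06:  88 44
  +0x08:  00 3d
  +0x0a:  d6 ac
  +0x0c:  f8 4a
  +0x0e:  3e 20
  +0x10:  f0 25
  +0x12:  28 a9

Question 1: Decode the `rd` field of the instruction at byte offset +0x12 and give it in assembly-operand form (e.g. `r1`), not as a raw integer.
r2

@+12  little-endian(28 a9) = 0xa928
  op=0xa928>>11=0x15 ⇒ li (RI)
  rd: (w>>7)&0xf=0x2 → r2
  imm: (w>>0)&0x7f=0x28 → #40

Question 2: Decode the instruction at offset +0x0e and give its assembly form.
off 0x0e: read 3e 20 as little → 0x203e
  op=0x203e>>11=0x4 ⇒ sbi (RI)
  rd@[10:7]=0x0 ⇒ r0
  imm@[6:0]=0x3e ⇒ #62

sbi #62, r0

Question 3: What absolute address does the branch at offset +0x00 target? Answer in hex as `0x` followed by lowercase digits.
0x8798

+0x00: 10 28 ⇒ word 0x2810 (little)
  top 5b → 0x5 → bl [J]
  [10:0] imm=16 = #16
  target = base 0x8786 + off 0x00 + 2 + imm 16 = 0x8798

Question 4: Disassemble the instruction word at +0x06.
band r1, r9

off 0x06: read 88 44 as little → 0x4488
  op=0x4488>>11=0x8 ⇒ band (RR)
  rd@[10:7]=0x9 ⇒ r9
  rs@[6:3]=0x1 ⇒ r1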